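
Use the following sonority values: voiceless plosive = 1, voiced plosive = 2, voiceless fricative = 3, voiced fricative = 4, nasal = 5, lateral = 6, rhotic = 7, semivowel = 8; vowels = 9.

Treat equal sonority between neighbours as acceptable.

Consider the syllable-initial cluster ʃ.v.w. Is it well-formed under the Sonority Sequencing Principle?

yes

/ʃ/ — voiceless fricative, sonority 3.
/v/ — voiced fricative, sonority 4.
/w/ — semivowel, sonority 8.
The profile 3-4-8 strictly rises, so the syllable-initial cluster satisfies the SSP.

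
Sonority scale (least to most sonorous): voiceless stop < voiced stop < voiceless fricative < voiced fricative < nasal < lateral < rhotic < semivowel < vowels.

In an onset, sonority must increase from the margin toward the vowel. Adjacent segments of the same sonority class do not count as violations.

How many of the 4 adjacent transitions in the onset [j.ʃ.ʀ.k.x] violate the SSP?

/j/ — semivowel, sonority 8.
/ʃ/ — voiceless fricative, sonority 3.
/ʀ/ — rhotic, sonority 7.
/k/ — voiceless stop, sonority 1.
/x/ — voiceless fricative, sonority 3.
/j/→/ʃ/: 8→3 (does not rise) — violation.
/ʃ/→/ʀ/: 3→7 (rises) — ok.
/ʀ/→/k/: 7→1 (does not rise) — violation.
/k/→/x/: 1→3 (rises) — ok.

2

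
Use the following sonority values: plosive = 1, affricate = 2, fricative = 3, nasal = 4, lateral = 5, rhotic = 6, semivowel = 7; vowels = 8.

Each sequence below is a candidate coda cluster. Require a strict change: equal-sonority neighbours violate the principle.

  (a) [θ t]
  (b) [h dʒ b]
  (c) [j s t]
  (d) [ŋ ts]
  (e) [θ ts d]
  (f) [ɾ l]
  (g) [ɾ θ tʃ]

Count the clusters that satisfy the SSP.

7

(a) [θ t]: profile 3-1 — obeys.
(b) [h dʒ b]: profile 3-2-1 — obeys.
(c) [j s t]: profile 7-3-1 — obeys.
(d) [ŋ ts]: profile 4-2 — obeys.
(e) [θ ts d]: profile 3-2-1 — obeys.
(f) [ɾ l]: profile 6-5 — obeys.
(g) [ɾ θ tʃ]: profile 6-3-2 — obeys.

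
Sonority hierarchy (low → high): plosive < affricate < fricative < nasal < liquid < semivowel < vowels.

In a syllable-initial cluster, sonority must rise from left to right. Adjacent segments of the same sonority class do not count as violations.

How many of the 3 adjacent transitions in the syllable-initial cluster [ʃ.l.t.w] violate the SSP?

1

/ʃ/: fricative = 3.
/l/: liquid = 5.
/t/: plosive = 1.
/w/: semivowel = 6.
/ʃ/→/l/: 3→5 (rises) — ok.
/l/→/t/: 5→1 (does not rise) — violation.
/t/→/w/: 1→6 (rises) — ok.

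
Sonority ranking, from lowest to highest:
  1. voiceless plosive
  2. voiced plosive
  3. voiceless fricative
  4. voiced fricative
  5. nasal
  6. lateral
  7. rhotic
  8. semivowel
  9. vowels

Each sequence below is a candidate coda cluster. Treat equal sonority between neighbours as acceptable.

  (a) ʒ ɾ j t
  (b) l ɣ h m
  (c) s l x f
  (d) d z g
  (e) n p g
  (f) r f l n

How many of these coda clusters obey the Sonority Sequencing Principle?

(a) sonority 4-7-8-1: ill-formed.
(b) sonority 6-4-3-5: ill-formed.
(c) sonority 3-6-3-3: ill-formed.
(d) sonority 2-4-2: ill-formed.
(e) sonority 5-1-2: ill-formed.
(f) sonority 7-3-6-5: ill-formed.

0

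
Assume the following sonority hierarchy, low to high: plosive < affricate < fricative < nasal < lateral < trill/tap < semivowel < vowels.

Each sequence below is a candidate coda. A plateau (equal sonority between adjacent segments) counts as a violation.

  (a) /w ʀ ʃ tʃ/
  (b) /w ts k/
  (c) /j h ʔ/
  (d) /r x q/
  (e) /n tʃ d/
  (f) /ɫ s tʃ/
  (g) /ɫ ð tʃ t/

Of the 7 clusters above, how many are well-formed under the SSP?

7

(a) sonority 7-6-3-2: well-formed.
(b) sonority 7-2-1: well-formed.
(c) sonority 7-3-1: well-formed.
(d) sonority 6-3-1: well-formed.
(e) sonority 4-2-1: well-formed.
(f) sonority 5-3-2: well-formed.
(g) sonority 5-3-2-1: well-formed.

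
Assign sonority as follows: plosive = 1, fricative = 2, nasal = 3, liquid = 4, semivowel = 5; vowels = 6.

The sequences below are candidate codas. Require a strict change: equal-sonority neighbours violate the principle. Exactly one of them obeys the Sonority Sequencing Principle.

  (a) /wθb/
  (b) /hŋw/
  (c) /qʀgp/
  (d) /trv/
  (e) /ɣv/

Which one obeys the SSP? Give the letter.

(a) sonority 5-2-1: well-formed.
(b) sonority 2-3-5: ill-formed.
(c) sonority 1-4-1-1: ill-formed.
(d) sonority 1-4-2: ill-formed.
(e) sonority 2-2: ill-formed.

a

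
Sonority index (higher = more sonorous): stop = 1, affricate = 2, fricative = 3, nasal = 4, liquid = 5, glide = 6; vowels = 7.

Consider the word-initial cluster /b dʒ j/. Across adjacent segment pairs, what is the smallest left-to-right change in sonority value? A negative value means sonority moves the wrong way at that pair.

1

/b/: stop = 1.
/dʒ/: affricate = 2.
/j/: glide = 6.
/b/→/dʒ/: change +1.
/dʒ/→/j/: change +4.
Minimum = 1.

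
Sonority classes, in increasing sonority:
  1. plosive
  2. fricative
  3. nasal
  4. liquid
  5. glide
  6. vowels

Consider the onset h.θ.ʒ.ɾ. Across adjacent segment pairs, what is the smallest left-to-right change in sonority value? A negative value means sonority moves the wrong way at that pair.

/h/ is a fricative (sonority 2).
/θ/ is a fricative (sonority 2).
/ʒ/ is a fricative (sonority 2).
/ɾ/ is a liquid (sonority 4).
/h/→/θ/: change +0.
/θ/→/ʒ/: change +0.
/ʒ/→/ɾ/: change +2.
Minimum = 0.

0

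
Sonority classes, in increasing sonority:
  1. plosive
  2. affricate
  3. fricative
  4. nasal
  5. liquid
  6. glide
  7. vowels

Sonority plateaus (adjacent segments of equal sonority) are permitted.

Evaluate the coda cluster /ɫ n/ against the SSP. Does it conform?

/ɫ/ is a liquid (sonority 5).
/n/ is a nasal (sonority 4).
The profile 5-4 strictly falls, so the coda cluster satisfies the SSP.

yes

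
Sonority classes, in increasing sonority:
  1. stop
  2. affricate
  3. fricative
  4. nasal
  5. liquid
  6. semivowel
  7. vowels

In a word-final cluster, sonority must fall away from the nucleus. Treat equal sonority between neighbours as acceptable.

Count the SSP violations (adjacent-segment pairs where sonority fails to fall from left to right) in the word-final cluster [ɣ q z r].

2

/ɣ/: fricative = 3.
/q/: stop = 1.
/z/: fricative = 3.
/r/: liquid = 5.
/ɣ/→/q/: 3→1 (falls) — ok.
/q/→/z/: 1→3 (does not fall) — violation.
/z/→/r/: 3→5 (does not fall) — violation.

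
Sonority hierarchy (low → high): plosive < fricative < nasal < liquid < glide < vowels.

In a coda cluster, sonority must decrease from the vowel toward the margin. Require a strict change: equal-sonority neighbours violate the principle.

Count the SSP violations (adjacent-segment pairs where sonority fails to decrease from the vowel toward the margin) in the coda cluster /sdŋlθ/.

2

/s/ — fricative, sonority 2.
/d/ — plosive, sonority 1.
/ŋ/ — nasal, sonority 3.
/l/ — liquid, sonority 4.
/θ/ — fricative, sonority 2.
/s/→/d/: 2→1 (falls) — ok.
/d/→/ŋ/: 1→3 (does not fall) — violation.
/ŋ/→/l/: 3→4 (does not fall) — violation.
/l/→/θ/: 4→2 (falls) — ok.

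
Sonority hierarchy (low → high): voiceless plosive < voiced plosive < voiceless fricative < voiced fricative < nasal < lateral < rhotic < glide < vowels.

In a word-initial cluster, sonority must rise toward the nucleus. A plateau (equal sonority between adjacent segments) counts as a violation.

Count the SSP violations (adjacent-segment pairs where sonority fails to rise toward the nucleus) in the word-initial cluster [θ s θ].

2

/θ/ is a voiceless fricative (sonority 3).
/s/ is a voiceless fricative (sonority 3).
/θ/ is a voiceless fricative (sonority 3).
/θ/→/s/: 3→3 (plateau) — violation.
/s/→/θ/: 3→3 (plateau) — violation.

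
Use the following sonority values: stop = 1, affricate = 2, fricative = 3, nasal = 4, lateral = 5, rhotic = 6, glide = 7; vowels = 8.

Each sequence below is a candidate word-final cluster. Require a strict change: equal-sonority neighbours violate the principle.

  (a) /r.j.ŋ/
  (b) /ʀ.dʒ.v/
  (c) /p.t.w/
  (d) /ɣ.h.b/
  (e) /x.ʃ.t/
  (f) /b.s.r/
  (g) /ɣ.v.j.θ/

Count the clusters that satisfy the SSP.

(a) 6-7-4 → violates
(b) 6-2-3 → violates
(c) 1-1-7 → violates
(d) 3-3-1 → violates
(e) 3-3-1 → violates
(f) 1-3-6 → violates
(g) 3-3-7-3 → violates

0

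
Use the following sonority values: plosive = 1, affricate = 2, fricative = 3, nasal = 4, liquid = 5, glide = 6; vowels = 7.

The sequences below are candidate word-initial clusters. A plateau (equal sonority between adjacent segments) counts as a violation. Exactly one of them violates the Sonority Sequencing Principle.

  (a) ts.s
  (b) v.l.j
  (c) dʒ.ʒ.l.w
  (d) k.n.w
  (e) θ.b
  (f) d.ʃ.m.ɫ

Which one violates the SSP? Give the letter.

e

(a) ts.s: profile 2-3 — obeys.
(b) v.l.j: profile 3-5-6 — obeys.
(c) dʒ.ʒ.l.w: profile 2-3-5-6 — obeys.
(d) k.n.w: profile 1-4-6 — obeys.
(e) θ.b: profile 3-1 — violates.
(f) d.ʃ.m.ɫ: profile 1-3-4-5 — obeys.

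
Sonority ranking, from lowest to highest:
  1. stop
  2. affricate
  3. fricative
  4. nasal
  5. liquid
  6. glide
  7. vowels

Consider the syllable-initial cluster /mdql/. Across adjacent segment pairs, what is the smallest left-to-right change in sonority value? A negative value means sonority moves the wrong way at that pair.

-3

/m/ is a nasal (sonority 4).
/d/ is a stop (sonority 1).
/q/ is a stop (sonority 1).
/l/ is a liquid (sonority 5).
/m/→/d/: change -3.
/d/→/q/: change +0.
/q/→/l/: change +4.
Minimum = -3.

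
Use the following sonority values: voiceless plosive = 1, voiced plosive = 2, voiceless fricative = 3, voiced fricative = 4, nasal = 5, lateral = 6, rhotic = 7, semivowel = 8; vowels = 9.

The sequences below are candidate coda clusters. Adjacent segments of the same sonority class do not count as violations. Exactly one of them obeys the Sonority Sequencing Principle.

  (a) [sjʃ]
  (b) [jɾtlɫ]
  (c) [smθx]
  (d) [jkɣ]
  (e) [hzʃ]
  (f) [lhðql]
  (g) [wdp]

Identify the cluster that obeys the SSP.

g

(a) sonority 3-8-3: ill-formed.
(b) sonority 8-7-1-6-6: ill-formed.
(c) sonority 3-5-3-3: ill-formed.
(d) sonority 8-1-4: ill-formed.
(e) sonority 3-4-3: ill-formed.
(f) sonority 6-3-4-1-6: ill-formed.
(g) sonority 8-2-1: well-formed.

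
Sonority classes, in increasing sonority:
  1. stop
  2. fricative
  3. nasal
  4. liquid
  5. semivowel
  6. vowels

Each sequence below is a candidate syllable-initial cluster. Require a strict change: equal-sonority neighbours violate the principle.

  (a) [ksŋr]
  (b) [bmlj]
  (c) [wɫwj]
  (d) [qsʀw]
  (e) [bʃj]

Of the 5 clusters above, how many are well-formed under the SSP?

4

(a) sonority 1-2-3-4: well-formed.
(b) sonority 1-3-4-5: well-formed.
(c) sonority 5-4-5-5: ill-formed.
(d) sonority 1-2-4-5: well-formed.
(e) sonority 1-2-5: well-formed.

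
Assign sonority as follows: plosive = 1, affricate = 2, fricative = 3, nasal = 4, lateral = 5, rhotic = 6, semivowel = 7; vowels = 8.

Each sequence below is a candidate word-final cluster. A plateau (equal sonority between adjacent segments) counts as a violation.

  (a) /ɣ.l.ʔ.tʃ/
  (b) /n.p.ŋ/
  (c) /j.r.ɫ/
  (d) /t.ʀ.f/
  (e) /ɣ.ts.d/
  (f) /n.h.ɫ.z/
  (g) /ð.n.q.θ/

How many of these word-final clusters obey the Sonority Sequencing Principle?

2

(a) sonority 3-5-1-2: ill-formed.
(b) sonority 4-1-4: ill-formed.
(c) sonority 7-6-5: well-formed.
(d) sonority 1-6-3: ill-formed.
(e) sonority 3-2-1: well-formed.
(f) sonority 4-3-5-3: ill-formed.
(g) sonority 3-4-1-3: ill-formed.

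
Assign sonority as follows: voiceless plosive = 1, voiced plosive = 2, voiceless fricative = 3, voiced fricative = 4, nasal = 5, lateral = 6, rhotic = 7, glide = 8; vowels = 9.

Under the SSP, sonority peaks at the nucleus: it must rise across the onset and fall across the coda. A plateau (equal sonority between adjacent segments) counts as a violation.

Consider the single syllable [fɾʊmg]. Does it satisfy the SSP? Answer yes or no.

yes

Onset: /f/ is a voiceless fricative (sonority 3), /ɾ/ is a rhotic (sonority 7); then the nucleus /ʊ/ (sonority 9).
Onset profile 3-7-9 — rises to the nucleus.
Coda: /m/ is a nasal (sonority 5), /g/ is a voiced plosive (sonority 2).
Coda profile 9-5-2 — falls from the nucleus.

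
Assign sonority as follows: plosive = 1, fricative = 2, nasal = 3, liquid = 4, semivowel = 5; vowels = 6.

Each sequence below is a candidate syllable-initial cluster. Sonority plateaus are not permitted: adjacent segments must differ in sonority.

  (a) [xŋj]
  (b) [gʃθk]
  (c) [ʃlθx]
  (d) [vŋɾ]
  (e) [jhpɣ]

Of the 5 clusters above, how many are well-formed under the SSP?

2

(a) [xŋj]: profile 2-3-5 — obeys.
(b) [gʃθk]: profile 1-2-2-1 — violates.
(c) [ʃlθx]: profile 2-4-2-2 — violates.
(d) [vŋɾ]: profile 2-3-4 — obeys.
(e) [jhpɣ]: profile 5-2-1-2 — violates.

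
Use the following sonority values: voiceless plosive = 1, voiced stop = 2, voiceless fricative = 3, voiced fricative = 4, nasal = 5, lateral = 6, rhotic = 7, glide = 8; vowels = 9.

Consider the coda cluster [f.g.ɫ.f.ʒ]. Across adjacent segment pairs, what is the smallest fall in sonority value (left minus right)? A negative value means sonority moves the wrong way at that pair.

/f/ — voiceless fricative, sonority 3.
/g/ — voiced stop, sonority 2.
/ɫ/ — lateral, sonority 6.
/f/ — voiceless fricative, sonority 3.
/ʒ/ — voiced fricative, sonority 4.
/f/→/g/: change +1.
/g/→/ɫ/: change -4.
/ɫ/→/f/: change +3.
/f/→/ʒ/: change -1.
Minimum = -4.

-4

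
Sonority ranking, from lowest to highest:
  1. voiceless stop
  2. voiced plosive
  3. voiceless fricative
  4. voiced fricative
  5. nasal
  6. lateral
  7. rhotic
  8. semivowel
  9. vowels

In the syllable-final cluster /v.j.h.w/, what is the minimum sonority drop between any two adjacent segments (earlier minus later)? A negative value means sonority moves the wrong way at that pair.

/v/: voiced fricative = 4.
/j/: semivowel = 8.
/h/: voiceless fricative = 3.
/w/: semivowel = 8.
/v/→/j/: change -4.
/j/→/h/: change +5.
/h/→/w/: change -5.
Minimum = -5.

-5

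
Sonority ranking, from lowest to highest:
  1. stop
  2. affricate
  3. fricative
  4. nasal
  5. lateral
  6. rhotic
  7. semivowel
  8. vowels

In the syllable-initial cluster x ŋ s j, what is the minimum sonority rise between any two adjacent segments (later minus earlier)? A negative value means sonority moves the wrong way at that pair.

/x/: fricative = 3.
/ŋ/: nasal = 4.
/s/: fricative = 3.
/j/: semivowel = 7.
/x/→/ŋ/: change +1.
/ŋ/→/s/: change -1.
/s/→/j/: change +4.
Minimum = -1.

-1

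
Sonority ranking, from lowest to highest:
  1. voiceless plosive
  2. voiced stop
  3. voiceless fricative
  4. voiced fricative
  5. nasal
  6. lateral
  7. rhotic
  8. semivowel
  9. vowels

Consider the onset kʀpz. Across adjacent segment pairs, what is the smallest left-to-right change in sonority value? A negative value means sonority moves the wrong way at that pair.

-6

/k/ is a voiceless plosive (sonority 1).
/ʀ/ is a rhotic (sonority 7).
/p/ is a voiceless plosive (sonority 1).
/z/ is a voiced fricative (sonority 4).
/k/→/ʀ/: change +6.
/ʀ/→/p/: change -6.
/p/→/z/: change +3.
Minimum = -6.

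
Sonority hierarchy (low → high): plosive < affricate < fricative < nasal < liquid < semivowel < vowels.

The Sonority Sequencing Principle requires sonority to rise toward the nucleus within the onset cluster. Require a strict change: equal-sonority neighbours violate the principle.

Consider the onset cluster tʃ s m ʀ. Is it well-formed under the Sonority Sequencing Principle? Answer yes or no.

/tʃ/ — affricate, sonority 2.
/s/ — fricative, sonority 3.
/m/ — nasal, sonority 4.
/ʀ/ — liquid, sonority 5.
The profile 2-3-4-5 strictly rises, so the onset cluster satisfies the SSP.

yes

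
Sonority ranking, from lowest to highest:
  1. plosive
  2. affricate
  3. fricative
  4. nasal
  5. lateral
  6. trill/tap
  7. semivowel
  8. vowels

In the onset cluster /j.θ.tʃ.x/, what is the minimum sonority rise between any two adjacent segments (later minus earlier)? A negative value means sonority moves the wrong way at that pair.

-4

/j/: semivowel = 7.
/θ/: fricative = 3.
/tʃ/: affricate = 2.
/x/: fricative = 3.
/j/→/θ/: change -4.
/θ/→/tʃ/: change -1.
/tʃ/→/x/: change +1.
Minimum = -4.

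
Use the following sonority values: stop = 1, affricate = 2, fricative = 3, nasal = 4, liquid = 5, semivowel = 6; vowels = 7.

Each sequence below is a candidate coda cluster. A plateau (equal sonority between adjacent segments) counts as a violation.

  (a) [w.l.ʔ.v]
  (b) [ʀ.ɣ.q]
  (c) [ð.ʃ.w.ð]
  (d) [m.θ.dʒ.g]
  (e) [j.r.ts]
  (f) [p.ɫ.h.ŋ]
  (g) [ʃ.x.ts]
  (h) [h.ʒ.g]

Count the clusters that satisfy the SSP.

3

(a) [w.l.ʔ.v]: profile 6-5-1-3 — violates.
(b) [ʀ.ɣ.q]: profile 5-3-1 — obeys.
(c) [ð.ʃ.w.ð]: profile 3-3-6-3 — violates.
(d) [m.θ.dʒ.g]: profile 4-3-2-1 — obeys.
(e) [j.r.ts]: profile 6-5-2 — obeys.
(f) [p.ɫ.h.ŋ]: profile 1-5-3-4 — violates.
(g) [ʃ.x.ts]: profile 3-3-2 — violates.
(h) [h.ʒ.g]: profile 3-3-1 — violates.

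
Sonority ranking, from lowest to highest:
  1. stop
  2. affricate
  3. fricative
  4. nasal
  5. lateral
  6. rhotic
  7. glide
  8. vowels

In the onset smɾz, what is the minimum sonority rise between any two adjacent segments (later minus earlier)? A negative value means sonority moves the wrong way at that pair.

-3

/s/ — fricative, sonority 3.
/m/ — nasal, sonority 4.
/ɾ/ — rhotic, sonority 6.
/z/ — fricative, sonority 3.
/s/→/m/: change +1.
/m/→/ɾ/: change +2.
/ɾ/→/z/: change -3.
Minimum = -3.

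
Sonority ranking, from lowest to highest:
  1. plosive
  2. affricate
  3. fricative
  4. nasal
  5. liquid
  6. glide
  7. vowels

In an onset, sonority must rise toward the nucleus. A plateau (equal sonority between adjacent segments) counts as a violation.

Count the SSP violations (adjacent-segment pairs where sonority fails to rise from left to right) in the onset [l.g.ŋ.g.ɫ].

/l/: liquid = 5.
/g/: plosive = 1.
/ŋ/: nasal = 4.
/g/: plosive = 1.
/ɫ/: liquid = 5.
/l/→/g/: 5→1 (does not rise) — violation.
/g/→/ŋ/: 1→4 (rises) — ok.
/ŋ/→/g/: 4→1 (does not rise) — violation.
/g/→/ɫ/: 1→5 (rises) — ok.

2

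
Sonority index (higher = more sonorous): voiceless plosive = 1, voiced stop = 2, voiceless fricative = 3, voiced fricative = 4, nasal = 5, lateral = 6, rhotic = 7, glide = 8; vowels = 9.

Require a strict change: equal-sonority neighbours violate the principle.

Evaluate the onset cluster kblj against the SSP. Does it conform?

/k/: voiceless plosive = 1.
/b/: voiced stop = 2.
/l/: lateral = 6.
/j/: glide = 8.
The profile 1-2-6-8 strictly rises, so the onset cluster satisfies the SSP.

yes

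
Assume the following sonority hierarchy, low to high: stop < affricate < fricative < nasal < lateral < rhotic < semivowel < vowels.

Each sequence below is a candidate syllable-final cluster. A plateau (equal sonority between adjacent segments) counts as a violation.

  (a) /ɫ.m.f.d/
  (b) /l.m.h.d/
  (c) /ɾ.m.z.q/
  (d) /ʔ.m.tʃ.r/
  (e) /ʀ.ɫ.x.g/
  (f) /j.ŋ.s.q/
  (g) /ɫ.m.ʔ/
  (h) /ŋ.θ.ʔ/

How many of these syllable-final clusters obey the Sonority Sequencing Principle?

(a) /ɫ.m.f.d/: profile 5-4-3-1 — obeys.
(b) /l.m.h.d/: profile 5-4-3-1 — obeys.
(c) /ɾ.m.z.q/: profile 6-4-3-1 — obeys.
(d) /ʔ.m.tʃ.r/: profile 1-4-2-6 — violates.
(e) /ʀ.ɫ.x.g/: profile 6-5-3-1 — obeys.
(f) /j.ŋ.s.q/: profile 7-4-3-1 — obeys.
(g) /ɫ.m.ʔ/: profile 5-4-1 — obeys.
(h) /ŋ.θ.ʔ/: profile 4-3-1 — obeys.

7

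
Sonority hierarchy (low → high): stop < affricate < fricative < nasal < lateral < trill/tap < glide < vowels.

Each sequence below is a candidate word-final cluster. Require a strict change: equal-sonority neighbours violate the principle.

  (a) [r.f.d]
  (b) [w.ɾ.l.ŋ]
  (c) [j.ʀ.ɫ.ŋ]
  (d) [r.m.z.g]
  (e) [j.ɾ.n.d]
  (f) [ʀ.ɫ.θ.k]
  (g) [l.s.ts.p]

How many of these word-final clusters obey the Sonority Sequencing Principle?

7

(a) [r.f.d]: profile 6-3-1 — obeys.
(b) [w.ɾ.l.ŋ]: profile 7-6-5-4 — obeys.
(c) [j.ʀ.ɫ.ŋ]: profile 7-6-5-4 — obeys.
(d) [r.m.z.g]: profile 6-4-3-1 — obeys.
(e) [j.ɾ.n.d]: profile 7-6-4-1 — obeys.
(f) [ʀ.ɫ.θ.k]: profile 6-5-3-1 — obeys.
(g) [l.s.ts.p]: profile 5-3-2-1 — obeys.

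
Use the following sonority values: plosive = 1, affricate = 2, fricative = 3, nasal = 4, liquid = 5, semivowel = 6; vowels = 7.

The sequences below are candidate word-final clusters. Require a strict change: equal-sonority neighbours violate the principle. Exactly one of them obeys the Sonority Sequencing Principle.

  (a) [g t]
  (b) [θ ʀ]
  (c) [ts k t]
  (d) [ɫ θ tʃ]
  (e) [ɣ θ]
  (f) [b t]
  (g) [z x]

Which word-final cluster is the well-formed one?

(a) sonority 1-1: ill-formed.
(b) sonority 3-5: ill-formed.
(c) sonority 2-1-1: ill-formed.
(d) sonority 5-3-2: well-formed.
(e) sonority 3-3: ill-formed.
(f) sonority 1-1: ill-formed.
(g) sonority 3-3: ill-formed.

d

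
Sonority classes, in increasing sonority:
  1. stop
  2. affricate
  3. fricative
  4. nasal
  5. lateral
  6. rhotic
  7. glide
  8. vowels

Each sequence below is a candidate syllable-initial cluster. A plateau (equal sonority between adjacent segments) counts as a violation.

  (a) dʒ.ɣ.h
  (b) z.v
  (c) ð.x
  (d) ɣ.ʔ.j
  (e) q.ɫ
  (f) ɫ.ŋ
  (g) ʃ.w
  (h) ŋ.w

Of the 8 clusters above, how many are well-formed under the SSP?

3

(a) sonority 2-3-3: ill-formed.
(b) sonority 3-3: ill-formed.
(c) sonority 3-3: ill-formed.
(d) sonority 3-1-7: ill-formed.
(e) sonority 1-5: well-formed.
(f) sonority 5-4: ill-formed.
(g) sonority 3-7: well-formed.
(h) sonority 4-7: well-formed.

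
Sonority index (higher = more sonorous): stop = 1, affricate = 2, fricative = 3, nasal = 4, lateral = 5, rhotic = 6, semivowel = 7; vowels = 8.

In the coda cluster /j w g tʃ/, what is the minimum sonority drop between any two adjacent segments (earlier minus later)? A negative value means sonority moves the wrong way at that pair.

/j/ — semivowel, sonority 7.
/w/ — semivowel, sonority 7.
/g/ — stop, sonority 1.
/tʃ/ — affricate, sonority 2.
/j/→/w/: change +0.
/w/→/g/: change +6.
/g/→/tʃ/: change -1.
Minimum = -1.

-1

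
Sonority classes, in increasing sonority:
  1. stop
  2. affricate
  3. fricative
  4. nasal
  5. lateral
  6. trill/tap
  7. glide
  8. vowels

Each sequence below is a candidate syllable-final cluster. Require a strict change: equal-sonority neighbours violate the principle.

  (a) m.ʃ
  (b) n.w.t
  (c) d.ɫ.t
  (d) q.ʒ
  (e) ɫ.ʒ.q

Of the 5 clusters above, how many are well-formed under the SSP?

(a) 4-3 → obeys
(b) 4-7-1 → violates
(c) 1-5-1 → violates
(d) 1-3 → violates
(e) 5-3-1 → obeys

2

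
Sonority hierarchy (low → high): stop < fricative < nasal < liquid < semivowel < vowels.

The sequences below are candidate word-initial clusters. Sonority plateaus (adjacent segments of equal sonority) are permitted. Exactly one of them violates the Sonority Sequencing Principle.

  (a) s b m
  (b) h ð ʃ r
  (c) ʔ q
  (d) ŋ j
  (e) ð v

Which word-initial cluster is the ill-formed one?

(a) s b m: profile 2-1-3 — violates.
(b) h ð ʃ r: profile 2-2-2-4 — obeys.
(c) ʔ q: profile 1-1 — obeys.
(d) ŋ j: profile 3-5 — obeys.
(e) ð v: profile 2-2 — obeys.

a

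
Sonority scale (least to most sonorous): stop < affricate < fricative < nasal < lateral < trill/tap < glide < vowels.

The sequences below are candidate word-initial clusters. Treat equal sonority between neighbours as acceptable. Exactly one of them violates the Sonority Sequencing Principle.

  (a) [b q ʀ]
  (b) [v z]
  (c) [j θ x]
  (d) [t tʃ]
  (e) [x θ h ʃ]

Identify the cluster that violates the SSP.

(a) [b q ʀ]: profile 1-1-6 — obeys.
(b) [v z]: profile 3-3 — obeys.
(c) [j θ x]: profile 7-3-3 — violates.
(d) [t tʃ]: profile 1-2 — obeys.
(e) [x θ h ʃ]: profile 3-3-3-3 — obeys.

c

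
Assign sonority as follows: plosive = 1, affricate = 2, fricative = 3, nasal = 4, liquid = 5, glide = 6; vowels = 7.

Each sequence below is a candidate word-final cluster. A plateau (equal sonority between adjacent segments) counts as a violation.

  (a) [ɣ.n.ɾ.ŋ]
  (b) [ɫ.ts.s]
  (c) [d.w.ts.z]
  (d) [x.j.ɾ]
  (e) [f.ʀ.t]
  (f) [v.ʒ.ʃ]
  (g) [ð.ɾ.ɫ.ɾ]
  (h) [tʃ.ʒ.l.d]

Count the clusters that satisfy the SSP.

(a) [ɣ.n.ɾ.ŋ]: profile 3-4-5-4 — violates.
(b) [ɫ.ts.s]: profile 5-2-3 — violates.
(c) [d.w.ts.z]: profile 1-6-2-3 — violates.
(d) [x.j.ɾ]: profile 3-6-5 — violates.
(e) [f.ʀ.t]: profile 3-5-1 — violates.
(f) [v.ʒ.ʃ]: profile 3-3-3 — violates.
(g) [ð.ɾ.ɫ.ɾ]: profile 3-5-5-5 — violates.
(h) [tʃ.ʒ.l.d]: profile 2-3-5-1 — violates.

0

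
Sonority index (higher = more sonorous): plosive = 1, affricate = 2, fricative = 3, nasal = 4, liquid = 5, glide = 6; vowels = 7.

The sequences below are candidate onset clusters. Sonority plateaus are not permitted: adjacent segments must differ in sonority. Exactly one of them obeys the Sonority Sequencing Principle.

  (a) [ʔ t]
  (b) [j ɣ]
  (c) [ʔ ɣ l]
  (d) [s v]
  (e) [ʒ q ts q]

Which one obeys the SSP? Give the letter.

c

(a) [ʔ t]: profile 1-1 — violates.
(b) [j ɣ]: profile 6-3 — violates.
(c) [ʔ ɣ l]: profile 1-3-5 — obeys.
(d) [s v]: profile 3-3 — violates.
(e) [ʒ q ts q]: profile 3-1-2-1 — violates.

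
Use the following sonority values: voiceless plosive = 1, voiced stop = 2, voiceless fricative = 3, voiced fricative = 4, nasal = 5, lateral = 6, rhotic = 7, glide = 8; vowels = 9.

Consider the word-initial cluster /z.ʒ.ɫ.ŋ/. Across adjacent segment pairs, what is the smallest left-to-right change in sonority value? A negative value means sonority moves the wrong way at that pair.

/z/ — voiced fricative, sonority 4.
/ʒ/ — voiced fricative, sonority 4.
/ɫ/ — lateral, sonority 6.
/ŋ/ — nasal, sonority 5.
/z/→/ʒ/: change +0.
/ʒ/→/ɫ/: change +2.
/ɫ/→/ŋ/: change -1.
Minimum = -1.

-1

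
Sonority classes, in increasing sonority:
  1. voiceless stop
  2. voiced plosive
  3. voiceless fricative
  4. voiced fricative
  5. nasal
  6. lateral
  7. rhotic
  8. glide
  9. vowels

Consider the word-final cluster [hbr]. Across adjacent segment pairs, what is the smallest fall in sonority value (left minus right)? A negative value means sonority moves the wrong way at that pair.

-5

/h/: voiceless fricative = 3.
/b/: voiced plosive = 2.
/r/: rhotic = 7.
/h/→/b/: change +1.
/b/→/r/: change -5.
Minimum = -5.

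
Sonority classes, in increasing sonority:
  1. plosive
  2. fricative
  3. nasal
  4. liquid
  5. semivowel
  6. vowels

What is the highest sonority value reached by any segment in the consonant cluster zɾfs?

/z/ — fricative, sonority 2.
/ɾ/ — liquid, sonority 4.
/f/ — fricative, sonority 2.
/s/ — fricative, sonority 2.
The maximum is 4.

4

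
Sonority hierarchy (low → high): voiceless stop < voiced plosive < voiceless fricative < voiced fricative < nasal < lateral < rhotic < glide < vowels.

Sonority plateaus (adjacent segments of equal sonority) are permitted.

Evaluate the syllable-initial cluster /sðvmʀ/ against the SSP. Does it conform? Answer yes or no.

yes

/s/: voiceless fricative = 3.
/ð/: voiced fricative = 4.
/v/: voiced fricative = 4.
/m/: nasal = 5.
/ʀ/: rhotic = 7.
The profile 3-4-4-5-7 is non-decreasing (plateaus allowed), so the syllable-initial cluster satisfies the SSP.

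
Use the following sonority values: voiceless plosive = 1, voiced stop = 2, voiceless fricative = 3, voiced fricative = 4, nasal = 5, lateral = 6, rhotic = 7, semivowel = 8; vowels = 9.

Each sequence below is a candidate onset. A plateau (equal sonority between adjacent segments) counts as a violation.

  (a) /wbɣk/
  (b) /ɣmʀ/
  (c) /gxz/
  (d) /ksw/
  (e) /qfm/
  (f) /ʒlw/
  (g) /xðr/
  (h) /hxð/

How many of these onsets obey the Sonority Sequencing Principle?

(a) sonority 8-2-4-1: ill-formed.
(b) sonority 4-5-7: well-formed.
(c) sonority 2-3-4: well-formed.
(d) sonority 1-3-8: well-formed.
(e) sonority 1-3-5: well-formed.
(f) sonority 4-6-8: well-formed.
(g) sonority 3-4-7: well-formed.
(h) sonority 3-3-4: ill-formed.

6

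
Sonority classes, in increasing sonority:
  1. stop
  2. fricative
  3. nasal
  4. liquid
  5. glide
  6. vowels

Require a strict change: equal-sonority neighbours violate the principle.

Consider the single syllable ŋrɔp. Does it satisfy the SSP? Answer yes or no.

yes

Onset: /ŋ/ is a nasal (sonority 3), /r/ is a liquid (sonority 4); then the nucleus /ɔ/ (sonority 6).
Onset profile 3-4-6 — rises to the nucleus.
Coda: /p/ is a stop (sonority 1).
Coda profile 6-1 — falls from the nucleus.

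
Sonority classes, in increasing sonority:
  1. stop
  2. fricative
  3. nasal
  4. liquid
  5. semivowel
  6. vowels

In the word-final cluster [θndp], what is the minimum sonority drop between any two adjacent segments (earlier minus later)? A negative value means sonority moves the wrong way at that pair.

-1

/θ/ — fricative, sonority 2.
/n/ — nasal, sonority 3.
/d/ — stop, sonority 1.
/p/ — stop, sonority 1.
/θ/→/n/: change -1.
/n/→/d/: change +2.
/d/→/p/: change +0.
Minimum = -1.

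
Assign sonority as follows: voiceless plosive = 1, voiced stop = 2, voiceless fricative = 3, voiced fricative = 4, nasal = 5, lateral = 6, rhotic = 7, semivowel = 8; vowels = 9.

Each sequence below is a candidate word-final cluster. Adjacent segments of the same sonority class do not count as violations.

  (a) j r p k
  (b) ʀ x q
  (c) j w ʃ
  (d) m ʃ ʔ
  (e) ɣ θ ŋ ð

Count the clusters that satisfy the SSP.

(a) sonority 8-7-1-1: well-formed.
(b) sonority 7-3-1: well-formed.
(c) sonority 8-8-3: well-formed.
(d) sonority 5-3-1: well-formed.
(e) sonority 4-3-5-4: ill-formed.

4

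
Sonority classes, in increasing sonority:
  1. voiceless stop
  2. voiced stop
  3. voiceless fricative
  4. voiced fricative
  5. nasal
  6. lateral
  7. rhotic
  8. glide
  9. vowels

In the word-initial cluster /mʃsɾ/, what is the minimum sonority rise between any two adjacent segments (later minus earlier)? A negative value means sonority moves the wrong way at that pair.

-2

/m/: nasal = 5.
/ʃ/: voiceless fricative = 3.
/s/: voiceless fricative = 3.
/ɾ/: rhotic = 7.
/m/→/ʃ/: change -2.
/ʃ/→/s/: change +0.
/s/→/ɾ/: change +4.
Minimum = -2.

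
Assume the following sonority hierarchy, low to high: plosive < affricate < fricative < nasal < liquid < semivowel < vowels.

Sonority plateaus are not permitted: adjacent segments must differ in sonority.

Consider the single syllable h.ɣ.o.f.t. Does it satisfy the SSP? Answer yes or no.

Onset: /h/ is a fricative (sonority 3), /ɣ/ is a fricative (sonority 3); then the nucleus /o/ (sonority 7).
Onset profile 3-3-7 — does not strictly rise throughout.
Coda: /f/ is a fricative (sonority 3), /t/ is a plosive (sonority 1).
Coda profile 7-3-1 — falls from the nucleus.

no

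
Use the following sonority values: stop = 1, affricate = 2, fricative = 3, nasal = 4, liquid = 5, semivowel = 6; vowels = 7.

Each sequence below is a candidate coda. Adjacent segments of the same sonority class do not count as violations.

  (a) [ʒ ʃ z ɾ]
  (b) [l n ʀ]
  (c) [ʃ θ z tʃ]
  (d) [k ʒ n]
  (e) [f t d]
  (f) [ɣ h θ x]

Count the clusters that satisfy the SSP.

3

(a) sonority 3-3-3-5: ill-formed.
(b) sonority 5-4-5: ill-formed.
(c) sonority 3-3-3-2: well-formed.
(d) sonority 1-3-4: ill-formed.
(e) sonority 3-1-1: well-formed.
(f) sonority 3-3-3-3: well-formed.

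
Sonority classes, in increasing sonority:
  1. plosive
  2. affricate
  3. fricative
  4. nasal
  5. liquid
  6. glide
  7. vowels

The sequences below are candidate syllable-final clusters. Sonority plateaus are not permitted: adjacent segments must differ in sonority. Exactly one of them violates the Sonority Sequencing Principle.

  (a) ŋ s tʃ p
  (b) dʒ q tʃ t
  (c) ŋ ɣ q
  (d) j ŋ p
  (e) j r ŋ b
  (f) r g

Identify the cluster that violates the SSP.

(a) ŋ s tʃ p: profile 4-3-2-1 — obeys.
(b) dʒ q tʃ t: profile 2-1-2-1 — violates.
(c) ŋ ɣ q: profile 4-3-1 — obeys.
(d) j ŋ p: profile 6-4-1 — obeys.
(e) j r ŋ b: profile 6-5-4-1 — obeys.
(f) r g: profile 5-1 — obeys.

b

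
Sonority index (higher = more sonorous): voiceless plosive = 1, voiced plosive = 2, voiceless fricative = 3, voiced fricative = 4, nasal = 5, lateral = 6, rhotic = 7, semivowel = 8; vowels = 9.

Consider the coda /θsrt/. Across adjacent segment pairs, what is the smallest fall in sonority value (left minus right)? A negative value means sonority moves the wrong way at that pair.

/θ/ — voiceless fricative, sonority 3.
/s/ — voiceless fricative, sonority 3.
/r/ — rhotic, sonority 7.
/t/ — voiceless plosive, sonority 1.
/θ/→/s/: change +0.
/s/→/r/: change -4.
/r/→/t/: change +6.
Minimum = -4.

-4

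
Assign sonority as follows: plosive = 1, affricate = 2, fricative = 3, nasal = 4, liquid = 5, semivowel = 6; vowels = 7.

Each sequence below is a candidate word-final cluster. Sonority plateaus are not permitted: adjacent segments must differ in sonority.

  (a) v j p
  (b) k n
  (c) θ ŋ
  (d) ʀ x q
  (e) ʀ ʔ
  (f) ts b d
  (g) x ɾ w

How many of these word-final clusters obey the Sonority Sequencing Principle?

2

(a) 3-6-1 → violates
(b) 1-4 → violates
(c) 3-4 → violates
(d) 5-3-1 → obeys
(e) 5-1 → obeys
(f) 2-1-1 → violates
(g) 3-5-6 → violates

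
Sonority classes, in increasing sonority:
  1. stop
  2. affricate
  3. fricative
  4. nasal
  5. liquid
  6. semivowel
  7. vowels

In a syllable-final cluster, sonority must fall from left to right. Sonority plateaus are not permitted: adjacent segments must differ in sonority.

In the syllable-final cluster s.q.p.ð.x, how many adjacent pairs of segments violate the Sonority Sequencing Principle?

/s/ — fricative, sonority 3.
/q/ — stop, sonority 1.
/p/ — stop, sonority 1.
/ð/ — fricative, sonority 3.
/x/ — fricative, sonority 3.
/s/→/q/: 3→1 (falls) — ok.
/q/→/p/: 1→1 (plateau) — violation.
/p/→/ð/: 1→3 (does not fall) — violation.
/ð/→/x/: 3→3 (plateau) — violation.

3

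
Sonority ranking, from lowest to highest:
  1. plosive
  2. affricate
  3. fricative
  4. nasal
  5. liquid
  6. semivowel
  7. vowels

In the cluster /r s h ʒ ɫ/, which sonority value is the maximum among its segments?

5

/r/ — liquid, sonority 5.
/s/ — fricative, sonority 3.
/h/ — fricative, sonority 3.
/ʒ/ — fricative, sonority 3.
/ɫ/ — liquid, sonority 5.
The maximum is 5.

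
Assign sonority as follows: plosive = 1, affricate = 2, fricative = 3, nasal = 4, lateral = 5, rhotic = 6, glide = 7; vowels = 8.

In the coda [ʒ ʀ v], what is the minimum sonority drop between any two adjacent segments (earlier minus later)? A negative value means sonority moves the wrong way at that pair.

/ʒ/: fricative = 3.
/ʀ/: rhotic = 6.
/v/: fricative = 3.
/ʒ/→/ʀ/: change -3.
/ʀ/→/v/: change +3.
Minimum = -3.

-3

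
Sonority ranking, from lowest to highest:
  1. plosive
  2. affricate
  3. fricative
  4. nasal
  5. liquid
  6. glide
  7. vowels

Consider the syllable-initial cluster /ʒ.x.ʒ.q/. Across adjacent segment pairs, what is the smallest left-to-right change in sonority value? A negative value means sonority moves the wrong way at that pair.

/ʒ/ — fricative, sonority 3.
/x/ — fricative, sonority 3.
/ʒ/ — fricative, sonority 3.
/q/ — plosive, sonority 1.
/ʒ/→/x/: change +0.
/x/→/ʒ/: change +0.
/ʒ/→/q/: change -2.
Minimum = -2.

-2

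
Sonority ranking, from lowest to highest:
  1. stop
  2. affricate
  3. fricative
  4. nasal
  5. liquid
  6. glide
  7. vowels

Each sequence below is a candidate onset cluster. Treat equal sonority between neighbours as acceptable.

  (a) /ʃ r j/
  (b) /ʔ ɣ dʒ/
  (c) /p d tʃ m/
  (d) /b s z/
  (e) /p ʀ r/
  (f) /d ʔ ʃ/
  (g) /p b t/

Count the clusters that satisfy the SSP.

(a) /ʃ r j/: profile 3-5-6 — obeys.
(b) /ʔ ɣ dʒ/: profile 1-3-2 — violates.
(c) /p d tʃ m/: profile 1-1-2-4 — obeys.
(d) /b s z/: profile 1-3-3 — obeys.
(e) /p ʀ r/: profile 1-5-5 — obeys.
(f) /d ʔ ʃ/: profile 1-1-3 — obeys.
(g) /p b t/: profile 1-1-1 — obeys.

6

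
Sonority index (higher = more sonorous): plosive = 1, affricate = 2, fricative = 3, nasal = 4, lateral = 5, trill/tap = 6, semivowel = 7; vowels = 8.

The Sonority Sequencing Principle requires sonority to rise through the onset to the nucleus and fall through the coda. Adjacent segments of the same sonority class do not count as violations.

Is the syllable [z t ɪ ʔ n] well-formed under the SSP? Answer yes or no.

no

Onset: /z/ is a fricative (sonority 3), /t/ is a plosive (sonority 1); then the nucleus /ɪ/ (sonority 8).
Onset profile 3-1-8 — does not rise throughout.
Coda: /ʔ/ is a plosive (sonority 1), /n/ is a nasal (sonority 4).
Coda profile 8-1-4 — does not fall throughout.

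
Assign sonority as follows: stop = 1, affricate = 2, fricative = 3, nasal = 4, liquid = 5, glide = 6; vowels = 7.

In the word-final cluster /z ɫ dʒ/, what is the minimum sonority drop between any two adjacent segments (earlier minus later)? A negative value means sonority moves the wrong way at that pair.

/z/ — fricative, sonority 3.
/ɫ/ — liquid, sonority 5.
/dʒ/ — affricate, sonority 2.
/z/→/ɫ/: change -2.
/ɫ/→/dʒ/: change +3.
Minimum = -2.

-2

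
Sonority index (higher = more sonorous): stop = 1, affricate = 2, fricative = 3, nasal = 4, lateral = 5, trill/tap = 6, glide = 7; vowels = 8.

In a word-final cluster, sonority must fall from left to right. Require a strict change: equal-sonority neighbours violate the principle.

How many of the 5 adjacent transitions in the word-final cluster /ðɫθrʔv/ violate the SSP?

/ð/ — fricative, sonority 3.
/ɫ/ — lateral, sonority 5.
/θ/ — fricative, sonority 3.
/r/ — trill/tap, sonority 6.
/ʔ/ — stop, sonority 1.
/v/ — fricative, sonority 3.
/ð/→/ɫ/: 3→5 (does not fall) — violation.
/ɫ/→/θ/: 5→3 (falls) — ok.
/θ/→/r/: 3→6 (does not fall) — violation.
/r/→/ʔ/: 6→1 (falls) — ok.
/ʔ/→/v/: 1→3 (does not fall) — violation.

3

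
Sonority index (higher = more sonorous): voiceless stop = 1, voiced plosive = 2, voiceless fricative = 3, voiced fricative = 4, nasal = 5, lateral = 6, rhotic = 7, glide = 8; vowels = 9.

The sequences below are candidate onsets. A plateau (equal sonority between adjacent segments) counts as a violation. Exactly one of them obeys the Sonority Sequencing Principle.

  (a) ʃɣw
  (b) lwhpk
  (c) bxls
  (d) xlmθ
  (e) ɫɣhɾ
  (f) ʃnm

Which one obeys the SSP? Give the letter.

(a) 3-4-8 → obeys
(b) 6-8-3-1-1 → violates
(c) 2-3-6-3 → violates
(d) 3-6-5-3 → violates
(e) 6-4-3-7 → violates
(f) 3-5-5 → violates

a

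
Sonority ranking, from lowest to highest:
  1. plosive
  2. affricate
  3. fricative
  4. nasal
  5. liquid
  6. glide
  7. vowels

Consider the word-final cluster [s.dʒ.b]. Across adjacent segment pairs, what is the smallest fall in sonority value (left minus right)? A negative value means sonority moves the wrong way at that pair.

1

/s/ is a fricative (sonority 3).
/dʒ/ is an affricate (sonority 2).
/b/ is a plosive (sonority 1).
/s/→/dʒ/: change +1.
/dʒ/→/b/: change +1.
Minimum = 1.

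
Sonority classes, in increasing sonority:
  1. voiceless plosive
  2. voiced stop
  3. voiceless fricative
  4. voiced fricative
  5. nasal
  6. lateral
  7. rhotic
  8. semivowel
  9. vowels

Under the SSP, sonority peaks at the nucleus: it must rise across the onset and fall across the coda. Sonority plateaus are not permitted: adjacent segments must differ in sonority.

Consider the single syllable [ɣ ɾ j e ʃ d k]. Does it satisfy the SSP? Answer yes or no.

Onset: /ɣ/ is a voiced fricative (sonority 4), /ɾ/ is a rhotic (sonority 7), /j/ is a semivowel (sonority 8); then the nucleus /e/ (sonority 9).
Onset profile 4-7-8-9 — rises to the nucleus.
Coda: /ʃ/ is a voiceless fricative (sonority 3), /d/ is a voiced stop (sonority 2), /k/ is a voiceless plosive (sonority 1).
Coda profile 9-3-2-1 — falls from the nucleus.

yes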